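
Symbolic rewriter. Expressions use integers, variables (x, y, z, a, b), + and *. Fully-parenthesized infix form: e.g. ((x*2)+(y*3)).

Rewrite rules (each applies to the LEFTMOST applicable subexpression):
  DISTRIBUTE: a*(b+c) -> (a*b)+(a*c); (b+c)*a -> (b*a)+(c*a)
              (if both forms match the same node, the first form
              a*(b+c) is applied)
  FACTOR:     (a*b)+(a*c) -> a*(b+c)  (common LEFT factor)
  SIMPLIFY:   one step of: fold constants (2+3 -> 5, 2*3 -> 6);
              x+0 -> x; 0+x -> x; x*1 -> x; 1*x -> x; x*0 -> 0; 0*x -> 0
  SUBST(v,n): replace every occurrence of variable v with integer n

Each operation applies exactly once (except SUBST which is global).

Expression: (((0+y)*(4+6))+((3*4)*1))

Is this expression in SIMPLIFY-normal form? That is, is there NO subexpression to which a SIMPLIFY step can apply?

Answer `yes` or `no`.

Answer: no

Derivation:
Expression: (((0+y)*(4+6))+((3*4)*1))
Scanning for simplifiable subexpressions (pre-order)...
  at root: (((0+y)*(4+6))+((3*4)*1)) (not simplifiable)
  at L: ((0+y)*(4+6)) (not simplifiable)
  at LL: (0+y) (SIMPLIFIABLE)
  at LR: (4+6) (SIMPLIFIABLE)
  at R: ((3*4)*1) (SIMPLIFIABLE)
  at RL: (3*4) (SIMPLIFIABLE)
Found simplifiable subexpr at path LL: (0+y)
One SIMPLIFY step would give: ((y*(4+6))+((3*4)*1))
-> NOT in normal form.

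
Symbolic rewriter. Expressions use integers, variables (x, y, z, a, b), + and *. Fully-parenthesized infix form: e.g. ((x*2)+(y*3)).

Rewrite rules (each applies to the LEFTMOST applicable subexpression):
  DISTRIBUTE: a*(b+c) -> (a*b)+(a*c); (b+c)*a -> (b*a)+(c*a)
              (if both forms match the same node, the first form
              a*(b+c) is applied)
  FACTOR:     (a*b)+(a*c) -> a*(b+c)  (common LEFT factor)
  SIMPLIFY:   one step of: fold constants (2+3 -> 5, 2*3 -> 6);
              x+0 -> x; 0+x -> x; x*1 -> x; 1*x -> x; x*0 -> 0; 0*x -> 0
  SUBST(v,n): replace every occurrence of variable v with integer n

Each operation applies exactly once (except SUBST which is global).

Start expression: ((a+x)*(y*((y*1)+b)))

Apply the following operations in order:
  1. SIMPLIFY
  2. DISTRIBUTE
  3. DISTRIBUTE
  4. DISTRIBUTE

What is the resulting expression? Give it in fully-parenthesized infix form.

Start: ((a+x)*(y*((y*1)+b)))
Apply SIMPLIFY at RRL (target: (y*1)): ((a+x)*(y*((y*1)+b))) -> ((a+x)*(y*(y+b)))
Apply DISTRIBUTE at root (target: ((a+x)*(y*(y+b)))): ((a+x)*(y*(y+b))) -> ((a*(y*(y+b)))+(x*(y*(y+b))))
Apply DISTRIBUTE at LR (target: (y*(y+b))): ((a*(y*(y+b)))+(x*(y*(y+b)))) -> ((a*((y*y)+(y*b)))+(x*(y*(y+b))))
Apply DISTRIBUTE at L (target: (a*((y*y)+(y*b)))): ((a*((y*y)+(y*b)))+(x*(y*(y+b)))) -> (((a*(y*y))+(a*(y*b)))+(x*(y*(y+b))))

Answer: (((a*(y*y))+(a*(y*b)))+(x*(y*(y+b))))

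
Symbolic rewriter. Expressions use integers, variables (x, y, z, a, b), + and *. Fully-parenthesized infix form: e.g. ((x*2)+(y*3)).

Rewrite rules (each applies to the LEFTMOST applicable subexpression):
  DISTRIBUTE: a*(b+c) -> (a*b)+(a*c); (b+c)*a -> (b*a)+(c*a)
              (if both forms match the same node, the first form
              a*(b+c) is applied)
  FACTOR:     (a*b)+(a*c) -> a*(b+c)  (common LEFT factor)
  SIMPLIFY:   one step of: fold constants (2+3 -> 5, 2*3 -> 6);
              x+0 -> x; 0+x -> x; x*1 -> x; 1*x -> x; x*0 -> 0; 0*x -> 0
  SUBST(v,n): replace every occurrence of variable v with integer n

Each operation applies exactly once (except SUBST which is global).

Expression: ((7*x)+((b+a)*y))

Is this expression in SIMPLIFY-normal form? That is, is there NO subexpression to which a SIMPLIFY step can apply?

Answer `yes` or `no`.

Answer: yes

Derivation:
Expression: ((7*x)+((b+a)*y))
Scanning for simplifiable subexpressions (pre-order)...
  at root: ((7*x)+((b+a)*y)) (not simplifiable)
  at L: (7*x) (not simplifiable)
  at R: ((b+a)*y) (not simplifiable)
  at RL: (b+a) (not simplifiable)
Result: no simplifiable subexpression found -> normal form.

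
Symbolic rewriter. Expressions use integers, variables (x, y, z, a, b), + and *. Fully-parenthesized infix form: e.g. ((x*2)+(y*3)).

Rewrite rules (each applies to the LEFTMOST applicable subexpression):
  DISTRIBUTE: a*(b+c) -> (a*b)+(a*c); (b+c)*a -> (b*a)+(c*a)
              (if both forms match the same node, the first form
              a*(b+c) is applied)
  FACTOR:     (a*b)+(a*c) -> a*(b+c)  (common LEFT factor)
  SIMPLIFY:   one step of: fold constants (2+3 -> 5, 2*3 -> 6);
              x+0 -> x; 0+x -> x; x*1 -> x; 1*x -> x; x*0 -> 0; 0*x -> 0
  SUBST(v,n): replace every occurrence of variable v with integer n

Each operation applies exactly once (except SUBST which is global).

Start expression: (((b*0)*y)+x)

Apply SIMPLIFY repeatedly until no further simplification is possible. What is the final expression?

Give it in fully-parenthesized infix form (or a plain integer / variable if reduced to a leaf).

Start: (((b*0)*y)+x)
Step 1: at LL: (b*0) -> 0; overall: (((b*0)*y)+x) -> ((0*y)+x)
Step 2: at L: (0*y) -> 0; overall: ((0*y)+x) -> (0+x)
Step 3: at root: (0+x) -> x; overall: (0+x) -> x
Fixed point: x

Answer: x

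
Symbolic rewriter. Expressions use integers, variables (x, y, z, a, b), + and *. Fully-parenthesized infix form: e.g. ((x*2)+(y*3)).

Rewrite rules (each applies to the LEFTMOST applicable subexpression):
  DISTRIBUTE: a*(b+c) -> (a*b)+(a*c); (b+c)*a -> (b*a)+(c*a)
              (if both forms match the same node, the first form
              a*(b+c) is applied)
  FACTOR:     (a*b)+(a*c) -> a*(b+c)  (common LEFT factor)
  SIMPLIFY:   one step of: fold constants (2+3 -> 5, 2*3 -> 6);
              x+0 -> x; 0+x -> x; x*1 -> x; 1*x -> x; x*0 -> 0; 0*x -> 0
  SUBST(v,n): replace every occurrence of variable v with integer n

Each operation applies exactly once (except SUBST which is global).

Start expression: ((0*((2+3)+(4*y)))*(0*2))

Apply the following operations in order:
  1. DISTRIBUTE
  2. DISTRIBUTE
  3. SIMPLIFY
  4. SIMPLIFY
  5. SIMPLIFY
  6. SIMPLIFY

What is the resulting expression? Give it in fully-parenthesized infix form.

Start: ((0*((2+3)+(4*y)))*(0*2))
Apply DISTRIBUTE at L (target: (0*((2+3)+(4*y)))): ((0*((2+3)+(4*y)))*(0*2)) -> (((0*(2+3))+(0*(4*y)))*(0*2))
Apply DISTRIBUTE at root (target: (((0*(2+3))+(0*(4*y)))*(0*2))): (((0*(2+3))+(0*(4*y)))*(0*2)) -> (((0*(2+3))*(0*2))+((0*(4*y))*(0*2)))
Apply SIMPLIFY at LL (target: (0*(2+3))): (((0*(2+3))*(0*2))+((0*(4*y))*(0*2))) -> ((0*(0*2))+((0*(4*y))*(0*2)))
Apply SIMPLIFY at L (target: (0*(0*2))): ((0*(0*2))+((0*(4*y))*(0*2))) -> (0+((0*(4*y))*(0*2)))
Apply SIMPLIFY at root (target: (0+((0*(4*y))*(0*2)))): (0+((0*(4*y))*(0*2))) -> ((0*(4*y))*(0*2))
Apply SIMPLIFY at L (target: (0*(4*y))): ((0*(4*y))*(0*2)) -> (0*(0*2))

Answer: (0*(0*2))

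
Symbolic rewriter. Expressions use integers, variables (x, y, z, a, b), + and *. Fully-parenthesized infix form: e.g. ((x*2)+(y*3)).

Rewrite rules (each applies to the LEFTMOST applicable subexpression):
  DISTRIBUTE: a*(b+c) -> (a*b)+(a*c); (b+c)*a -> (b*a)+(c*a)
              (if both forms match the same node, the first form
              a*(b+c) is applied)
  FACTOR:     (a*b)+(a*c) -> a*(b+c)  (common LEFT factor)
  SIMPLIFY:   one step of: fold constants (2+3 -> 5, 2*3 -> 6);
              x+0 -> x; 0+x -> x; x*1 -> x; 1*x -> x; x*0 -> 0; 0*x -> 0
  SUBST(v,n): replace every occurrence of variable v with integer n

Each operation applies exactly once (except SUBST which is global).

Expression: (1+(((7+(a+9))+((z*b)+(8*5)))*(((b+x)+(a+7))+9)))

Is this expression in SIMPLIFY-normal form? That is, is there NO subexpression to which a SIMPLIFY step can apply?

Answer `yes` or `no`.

Answer: no

Derivation:
Expression: (1+(((7+(a+9))+((z*b)+(8*5)))*(((b+x)+(a+7))+9)))
Scanning for simplifiable subexpressions (pre-order)...
  at root: (1+(((7+(a+9))+((z*b)+(8*5)))*(((b+x)+(a+7))+9))) (not simplifiable)
  at R: (((7+(a+9))+((z*b)+(8*5)))*(((b+x)+(a+7))+9)) (not simplifiable)
  at RL: ((7+(a+9))+((z*b)+(8*5))) (not simplifiable)
  at RLL: (7+(a+9)) (not simplifiable)
  at RLLR: (a+9) (not simplifiable)
  at RLR: ((z*b)+(8*5)) (not simplifiable)
  at RLRL: (z*b) (not simplifiable)
  at RLRR: (8*5) (SIMPLIFIABLE)
  at RR: (((b+x)+(a+7))+9) (not simplifiable)
  at RRL: ((b+x)+(a+7)) (not simplifiable)
  at RRLL: (b+x) (not simplifiable)
  at RRLR: (a+7) (not simplifiable)
Found simplifiable subexpr at path RLRR: (8*5)
One SIMPLIFY step would give: (1+(((7+(a+9))+((z*b)+40))*(((b+x)+(a+7))+9)))
-> NOT in normal form.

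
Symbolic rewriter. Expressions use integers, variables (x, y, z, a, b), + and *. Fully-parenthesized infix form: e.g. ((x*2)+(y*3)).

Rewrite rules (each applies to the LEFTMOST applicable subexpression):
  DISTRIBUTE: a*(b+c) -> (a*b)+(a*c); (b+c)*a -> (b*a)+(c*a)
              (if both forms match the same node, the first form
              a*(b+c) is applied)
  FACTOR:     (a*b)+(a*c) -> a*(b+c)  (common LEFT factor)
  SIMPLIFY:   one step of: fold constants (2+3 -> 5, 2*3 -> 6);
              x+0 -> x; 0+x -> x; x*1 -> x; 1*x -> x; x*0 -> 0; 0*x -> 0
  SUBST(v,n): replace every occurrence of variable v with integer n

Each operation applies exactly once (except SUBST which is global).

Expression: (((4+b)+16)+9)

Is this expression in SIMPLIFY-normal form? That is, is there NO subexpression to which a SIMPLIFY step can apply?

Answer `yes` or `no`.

Answer: yes

Derivation:
Expression: (((4+b)+16)+9)
Scanning for simplifiable subexpressions (pre-order)...
  at root: (((4+b)+16)+9) (not simplifiable)
  at L: ((4+b)+16) (not simplifiable)
  at LL: (4+b) (not simplifiable)
Result: no simplifiable subexpression found -> normal form.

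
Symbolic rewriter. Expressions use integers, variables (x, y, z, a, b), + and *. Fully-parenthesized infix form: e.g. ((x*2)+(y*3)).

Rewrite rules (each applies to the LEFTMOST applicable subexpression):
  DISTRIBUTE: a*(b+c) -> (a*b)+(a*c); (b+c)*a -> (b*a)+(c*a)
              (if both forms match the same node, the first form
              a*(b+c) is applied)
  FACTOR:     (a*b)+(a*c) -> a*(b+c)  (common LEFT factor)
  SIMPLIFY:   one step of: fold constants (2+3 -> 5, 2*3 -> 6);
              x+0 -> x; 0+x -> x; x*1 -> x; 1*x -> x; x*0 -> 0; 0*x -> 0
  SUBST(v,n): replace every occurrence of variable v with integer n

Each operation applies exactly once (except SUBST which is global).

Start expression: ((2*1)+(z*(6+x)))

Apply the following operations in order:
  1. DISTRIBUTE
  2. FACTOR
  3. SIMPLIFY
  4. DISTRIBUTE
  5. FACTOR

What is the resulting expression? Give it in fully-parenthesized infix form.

Answer: (2+(z*(6+x)))

Derivation:
Start: ((2*1)+(z*(6+x)))
Apply DISTRIBUTE at R (target: (z*(6+x))): ((2*1)+(z*(6+x))) -> ((2*1)+((z*6)+(z*x)))
Apply FACTOR at R (target: ((z*6)+(z*x))): ((2*1)+((z*6)+(z*x))) -> ((2*1)+(z*(6+x)))
Apply SIMPLIFY at L (target: (2*1)): ((2*1)+(z*(6+x))) -> (2+(z*(6+x)))
Apply DISTRIBUTE at R (target: (z*(6+x))): (2+(z*(6+x))) -> (2+((z*6)+(z*x)))
Apply FACTOR at R (target: ((z*6)+(z*x))): (2+((z*6)+(z*x))) -> (2+(z*(6+x)))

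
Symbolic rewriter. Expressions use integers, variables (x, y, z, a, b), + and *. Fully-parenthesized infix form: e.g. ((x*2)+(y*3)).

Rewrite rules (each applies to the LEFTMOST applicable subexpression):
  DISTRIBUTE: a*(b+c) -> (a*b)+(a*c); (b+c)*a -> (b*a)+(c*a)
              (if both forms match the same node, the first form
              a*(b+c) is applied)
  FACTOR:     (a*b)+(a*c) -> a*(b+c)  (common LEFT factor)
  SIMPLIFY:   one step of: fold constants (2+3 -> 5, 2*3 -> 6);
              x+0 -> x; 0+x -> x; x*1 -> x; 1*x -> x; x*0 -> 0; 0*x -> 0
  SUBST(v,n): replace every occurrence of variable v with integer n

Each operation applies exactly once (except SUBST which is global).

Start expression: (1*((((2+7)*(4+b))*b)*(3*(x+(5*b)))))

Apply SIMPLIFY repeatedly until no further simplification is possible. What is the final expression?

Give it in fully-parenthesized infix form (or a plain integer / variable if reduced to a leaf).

Start: (1*((((2+7)*(4+b))*b)*(3*(x+(5*b)))))
Step 1: at root: (1*((((2+7)*(4+b))*b)*(3*(x+(5*b))))) -> ((((2+7)*(4+b))*b)*(3*(x+(5*b)))); overall: (1*((((2+7)*(4+b))*b)*(3*(x+(5*b))))) -> ((((2+7)*(4+b))*b)*(3*(x+(5*b))))
Step 2: at LLL: (2+7) -> 9; overall: ((((2+7)*(4+b))*b)*(3*(x+(5*b)))) -> (((9*(4+b))*b)*(3*(x+(5*b))))
Fixed point: (((9*(4+b))*b)*(3*(x+(5*b))))

Answer: (((9*(4+b))*b)*(3*(x+(5*b))))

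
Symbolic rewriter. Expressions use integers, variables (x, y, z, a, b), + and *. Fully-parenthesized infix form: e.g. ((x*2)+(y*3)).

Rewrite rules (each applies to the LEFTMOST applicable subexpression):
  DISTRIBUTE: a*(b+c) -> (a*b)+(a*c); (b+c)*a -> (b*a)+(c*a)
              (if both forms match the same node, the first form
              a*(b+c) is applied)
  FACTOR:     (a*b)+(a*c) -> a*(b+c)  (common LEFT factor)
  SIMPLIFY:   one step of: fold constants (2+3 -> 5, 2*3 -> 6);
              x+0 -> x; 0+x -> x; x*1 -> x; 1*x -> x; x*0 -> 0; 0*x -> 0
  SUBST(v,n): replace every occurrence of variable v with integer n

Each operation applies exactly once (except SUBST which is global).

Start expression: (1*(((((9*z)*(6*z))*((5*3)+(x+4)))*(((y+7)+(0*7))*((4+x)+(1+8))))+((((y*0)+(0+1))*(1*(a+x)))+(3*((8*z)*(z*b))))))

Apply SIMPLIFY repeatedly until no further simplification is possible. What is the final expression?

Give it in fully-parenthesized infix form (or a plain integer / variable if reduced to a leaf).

Start: (1*(((((9*z)*(6*z))*((5*3)+(x+4)))*(((y+7)+(0*7))*((4+x)+(1+8))))+((((y*0)+(0+1))*(1*(a+x)))+(3*((8*z)*(z*b))))))
Step 1: at root: (1*(((((9*z)*(6*z))*((5*3)+(x+4)))*(((y+7)+(0*7))*((4+x)+(1+8))))+((((y*0)+(0+1))*(1*(a+x)))+(3*((8*z)*(z*b)))))) -> (((((9*z)*(6*z))*((5*3)+(x+4)))*(((y+7)+(0*7))*((4+x)+(1+8))))+((((y*0)+(0+1))*(1*(a+x)))+(3*((8*z)*(z*b))))); overall: (1*(((((9*z)*(6*z))*((5*3)+(x+4)))*(((y+7)+(0*7))*((4+x)+(1+8))))+((((y*0)+(0+1))*(1*(a+x)))+(3*((8*z)*(z*b)))))) -> (((((9*z)*(6*z))*((5*3)+(x+4)))*(((y+7)+(0*7))*((4+x)+(1+8))))+((((y*0)+(0+1))*(1*(a+x)))+(3*((8*z)*(z*b)))))
Step 2: at LLRL: (5*3) -> 15; overall: (((((9*z)*(6*z))*((5*3)+(x+4)))*(((y+7)+(0*7))*((4+x)+(1+8))))+((((y*0)+(0+1))*(1*(a+x)))+(3*((8*z)*(z*b))))) -> (((((9*z)*(6*z))*(15+(x+4)))*(((y+7)+(0*7))*((4+x)+(1+8))))+((((y*0)+(0+1))*(1*(a+x)))+(3*((8*z)*(z*b)))))
Step 3: at LRLR: (0*7) -> 0; overall: (((((9*z)*(6*z))*(15+(x+4)))*(((y+7)+(0*7))*((4+x)+(1+8))))+((((y*0)+(0+1))*(1*(a+x)))+(3*((8*z)*(z*b))))) -> (((((9*z)*(6*z))*(15+(x+4)))*(((y+7)+0)*((4+x)+(1+8))))+((((y*0)+(0+1))*(1*(a+x)))+(3*((8*z)*(z*b)))))
Step 4: at LRL: ((y+7)+0) -> (y+7); overall: (((((9*z)*(6*z))*(15+(x+4)))*(((y+7)+0)*((4+x)+(1+8))))+((((y*0)+(0+1))*(1*(a+x)))+(3*((8*z)*(z*b))))) -> (((((9*z)*(6*z))*(15+(x+4)))*((y+7)*((4+x)+(1+8))))+((((y*0)+(0+1))*(1*(a+x)))+(3*((8*z)*(z*b)))))
Step 5: at LRRR: (1+8) -> 9; overall: (((((9*z)*(6*z))*(15+(x+4)))*((y+7)*((4+x)+(1+8))))+((((y*0)+(0+1))*(1*(a+x)))+(3*((8*z)*(z*b))))) -> (((((9*z)*(6*z))*(15+(x+4)))*((y+7)*((4+x)+9)))+((((y*0)+(0+1))*(1*(a+x)))+(3*((8*z)*(z*b)))))
Step 6: at RLLL: (y*0) -> 0; overall: (((((9*z)*(6*z))*(15+(x+4)))*((y+7)*((4+x)+9)))+((((y*0)+(0+1))*(1*(a+x)))+(3*((8*z)*(z*b))))) -> (((((9*z)*(6*z))*(15+(x+4)))*((y+7)*((4+x)+9)))+(((0+(0+1))*(1*(a+x)))+(3*((8*z)*(z*b)))))
Step 7: at RLL: (0+(0+1)) -> (0+1); overall: (((((9*z)*(6*z))*(15+(x+4)))*((y+7)*((4+x)+9)))+(((0+(0+1))*(1*(a+x)))+(3*((8*z)*(z*b))))) -> (((((9*z)*(6*z))*(15+(x+4)))*((y+7)*((4+x)+9)))+(((0+1)*(1*(a+x)))+(3*((8*z)*(z*b)))))
Step 8: at RLL: (0+1) -> 1; overall: (((((9*z)*(6*z))*(15+(x+4)))*((y+7)*((4+x)+9)))+(((0+1)*(1*(a+x)))+(3*((8*z)*(z*b))))) -> (((((9*z)*(6*z))*(15+(x+4)))*((y+7)*((4+x)+9)))+((1*(1*(a+x)))+(3*((8*z)*(z*b)))))
Step 9: at RL: (1*(1*(a+x))) -> (1*(a+x)); overall: (((((9*z)*(6*z))*(15+(x+4)))*((y+7)*((4+x)+9)))+((1*(1*(a+x)))+(3*((8*z)*(z*b))))) -> (((((9*z)*(6*z))*(15+(x+4)))*((y+7)*((4+x)+9)))+((1*(a+x))+(3*((8*z)*(z*b)))))
Step 10: at RL: (1*(a+x)) -> (a+x); overall: (((((9*z)*(6*z))*(15+(x+4)))*((y+7)*((4+x)+9)))+((1*(a+x))+(3*((8*z)*(z*b))))) -> (((((9*z)*(6*z))*(15+(x+4)))*((y+7)*((4+x)+9)))+((a+x)+(3*((8*z)*(z*b)))))
Fixed point: (((((9*z)*(6*z))*(15+(x+4)))*((y+7)*((4+x)+9)))+((a+x)+(3*((8*z)*(z*b)))))

Answer: (((((9*z)*(6*z))*(15+(x+4)))*((y+7)*((4+x)+9)))+((a+x)+(3*((8*z)*(z*b)))))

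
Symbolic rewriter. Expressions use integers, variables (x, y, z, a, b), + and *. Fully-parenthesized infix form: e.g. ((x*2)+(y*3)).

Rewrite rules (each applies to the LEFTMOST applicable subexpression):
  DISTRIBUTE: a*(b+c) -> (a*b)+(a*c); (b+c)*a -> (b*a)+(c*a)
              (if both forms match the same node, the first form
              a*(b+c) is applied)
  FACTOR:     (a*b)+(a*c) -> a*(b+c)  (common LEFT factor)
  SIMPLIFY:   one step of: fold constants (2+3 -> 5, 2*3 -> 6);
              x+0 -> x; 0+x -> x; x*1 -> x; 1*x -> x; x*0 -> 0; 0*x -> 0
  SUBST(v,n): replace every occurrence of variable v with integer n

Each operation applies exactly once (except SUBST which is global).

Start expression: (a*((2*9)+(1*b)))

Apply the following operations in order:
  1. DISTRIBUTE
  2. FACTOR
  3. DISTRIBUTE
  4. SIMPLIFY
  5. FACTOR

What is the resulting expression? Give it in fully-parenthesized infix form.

Answer: (a*(18+(1*b)))

Derivation:
Start: (a*((2*9)+(1*b)))
Apply DISTRIBUTE at root (target: (a*((2*9)+(1*b)))): (a*((2*9)+(1*b))) -> ((a*(2*9))+(a*(1*b)))
Apply FACTOR at root (target: ((a*(2*9))+(a*(1*b)))): ((a*(2*9))+(a*(1*b))) -> (a*((2*9)+(1*b)))
Apply DISTRIBUTE at root (target: (a*((2*9)+(1*b)))): (a*((2*9)+(1*b))) -> ((a*(2*9))+(a*(1*b)))
Apply SIMPLIFY at LR (target: (2*9)): ((a*(2*9))+(a*(1*b))) -> ((a*18)+(a*(1*b)))
Apply FACTOR at root (target: ((a*18)+(a*(1*b)))): ((a*18)+(a*(1*b))) -> (a*(18+(1*b)))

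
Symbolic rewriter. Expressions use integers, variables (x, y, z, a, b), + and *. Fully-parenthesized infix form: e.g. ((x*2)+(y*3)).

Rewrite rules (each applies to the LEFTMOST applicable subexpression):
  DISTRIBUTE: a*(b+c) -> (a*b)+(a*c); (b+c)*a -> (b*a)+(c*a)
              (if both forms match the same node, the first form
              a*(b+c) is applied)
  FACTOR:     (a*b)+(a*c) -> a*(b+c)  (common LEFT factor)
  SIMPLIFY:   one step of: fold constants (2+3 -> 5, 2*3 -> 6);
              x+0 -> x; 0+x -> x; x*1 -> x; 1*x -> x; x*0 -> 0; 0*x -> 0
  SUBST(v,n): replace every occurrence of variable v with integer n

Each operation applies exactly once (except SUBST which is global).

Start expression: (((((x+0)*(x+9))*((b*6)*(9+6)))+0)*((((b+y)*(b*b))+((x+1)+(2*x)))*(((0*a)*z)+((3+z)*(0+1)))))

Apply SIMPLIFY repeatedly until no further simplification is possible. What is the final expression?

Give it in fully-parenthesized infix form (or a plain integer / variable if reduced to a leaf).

Start: (((((x+0)*(x+9))*((b*6)*(9+6)))+0)*((((b+y)*(b*b))+((x+1)+(2*x)))*(((0*a)*z)+((3+z)*(0+1)))))
Step 1: at L: ((((x+0)*(x+9))*((b*6)*(9+6)))+0) -> (((x+0)*(x+9))*((b*6)*(9+6))); overall: (((((x+0)*(x+9))*((b*6)*(9+6)))+0)*((((b+y)*(b*b))+((x+1)+(2*x)))*(((0*a)*z)+((3+z)*(0+1))))) -> ((((x+0)*(x+9))*((b*6)*(9+6)))*((((b+y)*(b*b))+((x+1)+(2*x)))*(((0*a)*z)+((3+z)*(0+1)))))
Step 2: at LLL: (x+0) -> x; overall: ((((x+0)*(x+9))*((b*6)*(9+6)))*((((b+y)*(b*b))+((x+1)+(2*x)))*(((0*a)*z)+((3+z)*(0+1))))) -> (((x*(x+9))*((b*6)*(9+6)))*((((b+y)*(b*b))+((x+1)+(2*x)))*(((0*a)*z)+((3+z)*(0+1)))))
Step 3: at LRR: (9+6) -> 15; overall: (((x*(x+9))*((b*6)*(9+6)))*((((b+y)*(b*b))+((x+1)+(2*x)))*(((0*a)*z)+((3+z)*(0+1))))) -> (((x*(x+9))*((b*6)*15))*((((b+y)*(b*b))+((x+1)+(2*x)))*(((0*a)*z)+((3+z)*(0+1)))))
Step 4: at RRLL: (0*a) -> 0; overall: (((x*(x+9))*((b*6)*15))*((((b+y)*(b*b))+((x+1)+(2*x)))*(((0*a)*z)+((3+z)*(0+1))))) -> (((x*(x+9))*((b*6)*15))*((((b+y)*(b*b))+((x+1)+(2*x)))*((0*z)+((3+z)*(0+1)))))
Step 5: at RRL: (0*z) -> 0; overall: (((x*(x+9))*((b*6)*15))*((((b+y)*(b*b))+((x+1)+(2*x)))*((0*z)+((3+z)*(0+1))))) -> (((x*(x+9))*((b*6)*15))*((((b+y)*(b*b))+((x+1)+(2*x)))*(0+((3+z)*(0+1)))))
Step 6: at RR: (0+((3+z)*(0+1))) -> ((3+z)*(0+1)); overall: (((x*(x+9))*((b*6)*15))*((((b+y)*(b*b))+((x+1)+(2*x)))*(0+((3+z)*(0+1))))) -> (((x*(x+9))*((b*6)*15))*((((b+y)*(b*b))+((x+1)+(2*x)))*((3+z)*(0+1))))
Step 7: at RRR: (0+1) -> 1; overall: (((x*(x+9))*((b*6)*15))*((((b+y)*(b*b))+((x+1)+(2*x)))*((3+z)*(0+1)))) -> (((x*(x+9))*((b*6)*15))*((((b+y)*(b*b))+((x+1)+(2*x)))*((3+z)*1)))
Step 8: at RR: ((3+z)*1) -> (3+z); overall: (((x*(x+9))*((b*6)*15))*((((b+y)*(b*b))+((x+1)+(2*x)))*((3+z)*1))) -> (((x*(x+9))*((b*6)*15))*((((b+y)*(b*b))+((x+1)+(2*x)))*(3+z)))
Fixed point: (((x*(x+9))*((b*6)*15))*((((b+y)*(b*b))+((x+1)+(2*x)))*(3+z)))

Answer: (((x*(x+9))*((b*6)*15))*((((b+y)*(b*b))+((x+1)+(2*x)))*(3+z)))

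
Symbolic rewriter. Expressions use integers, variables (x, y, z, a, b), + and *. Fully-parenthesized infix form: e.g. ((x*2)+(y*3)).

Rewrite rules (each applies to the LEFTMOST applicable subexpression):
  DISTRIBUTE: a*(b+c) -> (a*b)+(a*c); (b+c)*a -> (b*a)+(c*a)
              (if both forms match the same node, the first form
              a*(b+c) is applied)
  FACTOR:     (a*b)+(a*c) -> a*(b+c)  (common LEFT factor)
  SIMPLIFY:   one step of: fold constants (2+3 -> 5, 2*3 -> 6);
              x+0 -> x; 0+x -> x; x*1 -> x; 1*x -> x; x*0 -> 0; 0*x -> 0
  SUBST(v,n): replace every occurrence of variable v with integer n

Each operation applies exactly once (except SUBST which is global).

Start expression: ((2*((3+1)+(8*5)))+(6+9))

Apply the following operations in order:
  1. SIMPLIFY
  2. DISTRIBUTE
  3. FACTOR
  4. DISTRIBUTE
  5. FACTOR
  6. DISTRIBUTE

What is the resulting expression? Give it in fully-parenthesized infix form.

Start: ((2*((3+1)+(8*5)))+(6+9))
Apply SIMPLIFY at LRL (target: (3+1)): ((2*((3+1)+(8*5)))+(6+9)) -> ((2*(4+(8*5)))+(6+9))
Apply DISTRIBUTE at L (target: (2*(4+(8*5)))): ((2*(4+(8*5)))+(6+9)) -> (((2*4)+(2*(8*5)))+(6+9))
Apply FACTOR at L (target: ((2*4)+(2*(8*5)))): (((2*4)+(2*(8*5)))+(6+9)) -> ((2*(4+(8*5)))+(6+9))
Apply DISTRIBUTE at L (target: (2*(4+(8*5)))): ((2*(4+(8*5)))+(6+9)) -> (((2*4)+(2*(8*5)))+(6+9))
Apply FACTOR at L (target: ((2*4)+(2*(8*5)))): (((2*4)+(2*(8*5)))+(6+9)) -> ((2*(4+(8*5)))+(6+9))
Apply DISTRIBUTE at L (target: (2*(4+(8*5)))): ((2*(4+(8*5)))+(6+9)) -> (((2*4)+(2*(8*5)))+(6+9))

Answer: (((2*4)+(2*(8*5)))+(6+9))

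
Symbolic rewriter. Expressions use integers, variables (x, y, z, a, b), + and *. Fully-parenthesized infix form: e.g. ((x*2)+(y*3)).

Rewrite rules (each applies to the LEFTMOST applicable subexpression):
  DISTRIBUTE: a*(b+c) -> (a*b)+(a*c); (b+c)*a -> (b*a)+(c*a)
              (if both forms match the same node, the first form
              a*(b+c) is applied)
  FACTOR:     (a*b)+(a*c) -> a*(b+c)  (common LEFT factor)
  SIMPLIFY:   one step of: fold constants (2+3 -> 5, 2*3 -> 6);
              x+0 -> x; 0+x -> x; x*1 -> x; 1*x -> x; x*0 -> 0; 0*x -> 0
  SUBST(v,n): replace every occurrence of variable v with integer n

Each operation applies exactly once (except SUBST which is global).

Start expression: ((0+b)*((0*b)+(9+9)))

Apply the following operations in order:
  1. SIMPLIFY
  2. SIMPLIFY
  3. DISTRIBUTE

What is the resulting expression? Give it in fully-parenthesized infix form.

Answer: ((b*0)+(b*(9+9)))

Derivation:
Start: ((0+b)*((0*b)+(9+9)))
Apply SIMPLIFY at L (target: (0+b)): ((0+b)*((0*b)+(9+9))) -> (b*((0*b)+(9+9)))
Apply SIMPLIFY at RL (target: (0*b)): (b*((0*b)+(9+9))) -> (b*(0+(9+9)))
Apply DISTRIBUTE at root (target: (b*(0+(9+9)))): (b*(0+(9+9))) -> ((b*0)+(b*(9+9)))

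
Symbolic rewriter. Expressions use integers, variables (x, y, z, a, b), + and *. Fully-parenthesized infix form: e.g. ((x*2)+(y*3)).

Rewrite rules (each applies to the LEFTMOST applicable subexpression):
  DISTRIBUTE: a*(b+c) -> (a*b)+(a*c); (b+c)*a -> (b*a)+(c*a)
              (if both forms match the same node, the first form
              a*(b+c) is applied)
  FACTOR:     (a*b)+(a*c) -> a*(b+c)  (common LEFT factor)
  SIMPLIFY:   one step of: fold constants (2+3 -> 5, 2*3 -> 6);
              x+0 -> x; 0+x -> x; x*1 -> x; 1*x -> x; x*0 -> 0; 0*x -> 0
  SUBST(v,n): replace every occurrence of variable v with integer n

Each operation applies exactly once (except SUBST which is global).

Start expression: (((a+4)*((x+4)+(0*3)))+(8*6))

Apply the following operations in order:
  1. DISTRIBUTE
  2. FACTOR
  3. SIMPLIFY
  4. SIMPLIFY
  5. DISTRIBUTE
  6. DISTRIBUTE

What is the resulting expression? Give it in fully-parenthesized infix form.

Start: (((a+4)*((x+4)+(0*3)))+(8*6))
Apply DISTRIBUTE at L (target: ((a+4)*((x+4)+(0*3)))): (((a+4)*((x+4)+(0*3)))+(8*6)) -> ((((a+4)*(x+4))+((a+4)*(0*3)))+(8*6))
Apply FACTOR at L (target: (((a+4)*(x+4))+((a+4)*(0*3)))): ((((a+4)*(x+4))+((a+4)*(0*3)))+(8*6)) -> (((a+4)*((x+4)+(0*3)))+(8*6))
Apply SIMPLIFY at LRR (target: (0*3)): (((a+4)*((x+4)+(0*3)))+(8*6)) -> (((a+4)*((x+4)+0))+(8*6))
Apply SIMPLIFY at LR (target: ((x+4)+0)): (((a+4)*((x+4)+0))+(8*6)) -> (((a+4)*(x+4))+(8*6))
Apply DISTRIBUTE at L (target: ((a+4)*(x+4))): (((a+4)*(x+4))+(8*6)) -> ((((a+4)*x)+((a+4)*4))+(8*6))
Apply DISTRIBUTE at LL (target: ((a+4)*x)): ((((a+4)*x)+((a+4)*4))+(8*6)) -> ((((a*x)+(4*x))+((a+4)*4))+(8*6))

Answer: ((((a*x)+(4*x))+((a+4)*4))+(8*6))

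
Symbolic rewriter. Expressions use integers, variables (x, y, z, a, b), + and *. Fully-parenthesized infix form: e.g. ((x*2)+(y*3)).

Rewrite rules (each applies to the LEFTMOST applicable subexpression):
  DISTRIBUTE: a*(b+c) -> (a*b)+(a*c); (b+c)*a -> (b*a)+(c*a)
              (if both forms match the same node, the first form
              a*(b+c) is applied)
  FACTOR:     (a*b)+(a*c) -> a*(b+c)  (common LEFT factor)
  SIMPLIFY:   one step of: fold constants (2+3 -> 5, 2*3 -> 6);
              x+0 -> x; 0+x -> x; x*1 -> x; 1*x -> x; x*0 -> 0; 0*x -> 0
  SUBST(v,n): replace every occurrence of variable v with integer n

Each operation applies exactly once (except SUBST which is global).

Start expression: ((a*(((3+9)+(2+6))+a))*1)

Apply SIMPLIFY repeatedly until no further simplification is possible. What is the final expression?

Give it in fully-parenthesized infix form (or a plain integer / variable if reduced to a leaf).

Answer: (a*(20+a))

Derivation:
Start: ((a*(((3+9)+(2+6))+a))*1)
Step 1: at root: ((a*(((3+9)+(2+6))+a))*1) -> (a*(((3+9)+(2+6))+a)); overall: ((a*(((3+9)+(2+6))+a))*1) -> (a*(((3+9)+(2+6))+a))
Step 2: at RLL: (3+9) -> 12; overall: (a*(((3+9)+(2+6))+a)) -> (a*((12+(2+6))+a))
Step 3: at RLR: (2+6) -> 8; overall: (a*((12+(2+6))+a)) -> (a*((12+8)+a))
Step 4: at RL: (12+8) -> 20; overall: (a*((12+8)+a)) -> (a*(20+a))
Fixed point: (a*(20+a))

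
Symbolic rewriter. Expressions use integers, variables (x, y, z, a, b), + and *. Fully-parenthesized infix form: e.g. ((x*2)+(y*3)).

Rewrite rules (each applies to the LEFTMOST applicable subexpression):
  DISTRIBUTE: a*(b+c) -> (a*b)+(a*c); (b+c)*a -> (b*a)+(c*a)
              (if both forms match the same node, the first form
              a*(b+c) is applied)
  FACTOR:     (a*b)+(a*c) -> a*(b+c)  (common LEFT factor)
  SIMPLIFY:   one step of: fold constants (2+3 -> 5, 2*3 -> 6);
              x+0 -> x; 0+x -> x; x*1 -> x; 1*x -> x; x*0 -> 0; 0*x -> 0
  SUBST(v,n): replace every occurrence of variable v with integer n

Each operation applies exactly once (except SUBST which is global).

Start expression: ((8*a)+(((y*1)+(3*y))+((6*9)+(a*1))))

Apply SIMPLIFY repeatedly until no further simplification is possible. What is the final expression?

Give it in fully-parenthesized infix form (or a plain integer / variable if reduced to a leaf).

Answer: ((8*a)+((y+(3*y))+(54+a)))

Derivation:
Start: ((8*a)+(((y*1)+(3*y))+((6*9)+(a*1))))
Step 1: at RLL: (y*1) -> y; overall: ((8*a)+(((y*1)+(3*y))+((6*9)+(a*1)))) -> ((8*a)+((y+(3*y))+((6*9)+(a*1))))
Step 2: at RRL: (6*9) -> 54; overall: ((8*a)+((y+(3*y))+((6*9)+(a*1)))) -> ((8*a)+((y+(3*y))+(54+(a*1))))
Step 3: at RRR: (a*1) -> a; overall: ((8*a)+((y+(3*y))+(54+(a*1)))) -> ((8*a)+((y+(3*y))+(54+a)))
Fixed point: ((8*a)+((y+(3*y))+(54+a)))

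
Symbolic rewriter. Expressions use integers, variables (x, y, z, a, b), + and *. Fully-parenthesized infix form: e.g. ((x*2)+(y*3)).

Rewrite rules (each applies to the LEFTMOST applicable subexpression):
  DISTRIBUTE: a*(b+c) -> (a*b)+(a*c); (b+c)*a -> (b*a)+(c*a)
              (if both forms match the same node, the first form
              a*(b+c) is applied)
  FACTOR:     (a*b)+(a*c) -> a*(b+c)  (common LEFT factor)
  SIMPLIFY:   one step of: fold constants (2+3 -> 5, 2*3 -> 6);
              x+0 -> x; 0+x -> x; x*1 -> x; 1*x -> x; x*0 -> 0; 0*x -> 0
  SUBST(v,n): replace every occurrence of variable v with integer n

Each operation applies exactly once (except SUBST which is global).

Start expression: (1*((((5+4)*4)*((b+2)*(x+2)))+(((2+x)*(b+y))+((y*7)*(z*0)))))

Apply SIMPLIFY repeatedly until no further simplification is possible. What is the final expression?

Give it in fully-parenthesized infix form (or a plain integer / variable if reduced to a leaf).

Start: (1*((((5+4)*4)*((b+2)*(x+2)))+(((2+x)*(b+y))+((y*7)*(z*0)))))
Step 1: at root: (1*((((5+4)*4)*((b+2)*(x+2)))+(((2+x)*(b+y))+((y*7)*(z*0))))) -> ((((5+4)*4)*((b+2)*(x+2)))+(((2+x)*(b+y))+((y*7)*(z*0)))); overall: (1*((((5+4)*4)*((b+2)*(x+2)))+(((2+x)*(b+y))+((y*7)*(z*0))))) -> ((((5+4)*4)*((b+2)*(x+2)))+(((2+x)*(b+y))+((y*7)*(z*0))))
Step 2: at LLL: (5+4) -> 9; overall: ((((5+4)*4)*((b+2)*(x+2)))+(((2+x)*(b+y))+((y*7)*(z*0)))) -> (((9*4)*((b+2)*(x+2)))+(((2+x)*(b+y))+((y*7)*(z*0))))
Step 3: at LL: (9*4) -> 36; overall: (((9*4)*((b+2)*(x+2)))+(((2+x)*(b+y))+((y*7)*(z*0)))) -> ((36*((b+2)*(x+2)))+(((2+x)*(b+y))+((y*7)*(z*0))))
Step 4: at RRR: (z*0) -> 0; overall: ((36*((b+2)*(x+2)))+(((2+x)*(b+y))+((y*7)*(z*0)))) -> ((36*((b+2)*(x+2)))+(((2+x)*(b+y))+((y*7)*0)))
Step 5: at RR: ((y*7)*0) -> 0; overall: ((36*((b+2)*(x+2)))+(((2+x)*(b+y))+((y*7)*0))) -> ((36*((b+2)*(x+2)))+(((2+x)*(b+y))+0))
Step 6: at R: (((2+x)*(b+y))+0) -> ((2+x)*(b+y)); overall: ((36*((b+2)*(x+2)))+(((2+x)*(b+y))+0)) -> ((36*((b+2)*(x+2)))+((2+x)*(b+y)))
Fixed point: ((36*((b+2)*(x+2)))+((2+x)*(b+y)))

Answer: ((36*((b+2)*(x+2)))+((2+x)*(b+y)))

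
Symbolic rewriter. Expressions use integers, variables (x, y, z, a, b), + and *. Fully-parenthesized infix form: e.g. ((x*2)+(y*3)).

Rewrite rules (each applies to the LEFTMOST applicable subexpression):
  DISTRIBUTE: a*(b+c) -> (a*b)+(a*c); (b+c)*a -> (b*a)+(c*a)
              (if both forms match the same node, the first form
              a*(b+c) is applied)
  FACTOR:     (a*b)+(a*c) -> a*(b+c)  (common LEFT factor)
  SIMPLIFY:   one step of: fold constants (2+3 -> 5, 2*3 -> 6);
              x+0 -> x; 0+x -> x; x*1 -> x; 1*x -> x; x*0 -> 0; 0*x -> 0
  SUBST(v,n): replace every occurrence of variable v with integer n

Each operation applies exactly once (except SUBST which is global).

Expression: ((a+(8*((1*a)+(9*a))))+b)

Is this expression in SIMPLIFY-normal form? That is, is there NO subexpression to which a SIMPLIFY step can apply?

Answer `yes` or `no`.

Expression: ((a+(8*((1*a)+(9*a))))+b)
Scanning for simplifiable subexpressions (pre-order)...
  at root: ((a+(8*((1*a)+(9*a))))+b) (not simplifiable)
  at L: (a+(8*((1*a)+(9*a)))) (not simplifiable)
  at LR: (8*((1*a)+(9*a))) (not simplifiable)
  at LRR: ((1*a)+(9*a)) (not simplifiable)
  at LRRL: (1*a) (SIMPLIFIABLE)
  at LRRR: (9*a) (not simplifiable)
Found simplifiable subexpr at path LRRL: (1*a)
One SIMPLIFY step would give: ((a+(8*(a+(9*a))))+b)
-> NOT in normal form.

Answer: no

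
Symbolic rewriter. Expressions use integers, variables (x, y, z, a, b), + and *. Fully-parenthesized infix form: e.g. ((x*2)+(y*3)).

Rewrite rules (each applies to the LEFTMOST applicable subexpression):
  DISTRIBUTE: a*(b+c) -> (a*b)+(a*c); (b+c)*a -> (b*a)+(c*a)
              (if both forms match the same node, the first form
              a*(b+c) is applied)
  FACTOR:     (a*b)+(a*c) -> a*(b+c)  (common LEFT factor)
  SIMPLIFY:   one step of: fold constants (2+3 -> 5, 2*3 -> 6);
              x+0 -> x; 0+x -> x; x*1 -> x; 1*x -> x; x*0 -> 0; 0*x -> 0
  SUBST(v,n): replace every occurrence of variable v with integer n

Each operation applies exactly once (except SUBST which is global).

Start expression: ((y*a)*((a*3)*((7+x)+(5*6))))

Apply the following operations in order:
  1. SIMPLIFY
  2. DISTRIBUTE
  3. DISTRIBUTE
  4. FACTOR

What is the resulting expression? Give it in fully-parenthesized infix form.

Start: ((y*a)*((a*3)*((7+x)+(5*6))))
Apply SIMPLIFY at RRR (target: (5*6)): ((y*a)*((a*3)*((7+x)+(5*6)))) -> ((y*a)*((a*3)*((7+x)+30)))
Apply DISTRIBUTE at R (target: ((a*3)*((7+x)+30))): ((y*a)*((a*3)*((7+x)+30))) -> ((y*a)*(((a*3)*(7+x))+((a*3)*30)))
Apply DISTRIBUTE at root (target: ((y*a)*(((a*3)*(7+x))+((a*3)*30)))): ((y*a)*(((a*3)*(7+x))+((a*3)*30))) -> (((y*a)*((a*3)*(7+x)))+((y*a)*((a*3)*30)))
Apply FACTOR at root (target: (((y*a)*((a*3)*(7+x)))+((y*a)*((a*3)*30)))): (((y*a)*((a*3)*(7+x)))+((y*a)*((a*3)*30))) -> ((y*a)*(((a*3)*(7+x))+((a*3)*30)))

Answer: ((y*a)*(((a*3)*(7+x))+((a*3)*30)))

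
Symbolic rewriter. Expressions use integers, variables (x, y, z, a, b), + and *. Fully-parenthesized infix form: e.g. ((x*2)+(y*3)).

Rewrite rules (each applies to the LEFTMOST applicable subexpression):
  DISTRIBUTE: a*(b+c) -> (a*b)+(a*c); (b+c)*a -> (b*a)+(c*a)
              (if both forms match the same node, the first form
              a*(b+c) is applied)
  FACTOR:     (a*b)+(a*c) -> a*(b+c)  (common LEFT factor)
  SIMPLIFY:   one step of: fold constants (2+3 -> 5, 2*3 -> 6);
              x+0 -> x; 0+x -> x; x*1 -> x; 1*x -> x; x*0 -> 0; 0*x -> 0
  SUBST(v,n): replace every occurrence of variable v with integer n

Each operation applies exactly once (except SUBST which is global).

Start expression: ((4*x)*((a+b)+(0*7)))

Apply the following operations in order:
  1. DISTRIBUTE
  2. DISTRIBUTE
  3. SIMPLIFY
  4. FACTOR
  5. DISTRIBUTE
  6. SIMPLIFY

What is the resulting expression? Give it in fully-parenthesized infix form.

Answer: ((((4*x)*a)+((4*x)*b))+0)

Derivation:
Start: ((4*x)*((a+b)+(0*7)))
Apply DISTRIBUTE at root (target: ((4*x)*((a+b)+(0*7)))): ((4*x)*((a+b)+(0*7))) -> (((4*x)*(a+b))+((4*x)*(0*7)))
Apply DISTRIBUTE at L (target: ((4*x)*(a+b))): (((4*x)*(a+b))+((4*x)*(0*7))) -> ((((4*x)*a)+((4*x)*b))+((4*x)*(0*7)))
Apply SIMPLIFY at RR (target: (0*7)): ((((4*x)*a)+((4*x)*b))+((4*x)*(0*7))) -> ((((4*x)*a)+((4*x)*b))+((4*x)*0))
Apply FACTOR at L (target: (((4*x)*a)+((4*x)*b))): ((((4*x)*a)+((4*x)*b))+((4*x)*0)) -> (((4*x)*(a+b))+((4*x)*0))
Apply DISTRIBUTE at L (target: ((4*x)*(a+b))): (((4*x)*(a+b))+((4*x)*0)) -> ((((4*x)*a)+((4*x)*b))+((4*x)*0))
Apply SIMPLIFY at R (target: ((4*x)*0)): ((((4*x)*a)+((4*x)*b))+((4*x)*0)) -> ((((4*x)*a)+((4*x)*b))+0)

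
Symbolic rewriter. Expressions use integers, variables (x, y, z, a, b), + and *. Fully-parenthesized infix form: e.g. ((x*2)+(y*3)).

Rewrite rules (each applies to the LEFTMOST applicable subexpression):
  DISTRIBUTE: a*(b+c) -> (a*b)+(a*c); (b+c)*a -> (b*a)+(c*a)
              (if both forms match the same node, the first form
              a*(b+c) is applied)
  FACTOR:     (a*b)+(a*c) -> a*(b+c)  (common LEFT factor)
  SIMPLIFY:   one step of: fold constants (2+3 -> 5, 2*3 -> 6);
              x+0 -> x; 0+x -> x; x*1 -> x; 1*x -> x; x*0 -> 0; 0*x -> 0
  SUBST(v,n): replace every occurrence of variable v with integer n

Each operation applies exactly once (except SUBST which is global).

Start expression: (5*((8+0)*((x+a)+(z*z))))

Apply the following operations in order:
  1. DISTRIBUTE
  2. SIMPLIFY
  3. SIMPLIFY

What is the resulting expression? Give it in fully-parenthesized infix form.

Start: (5*((8+0)*((x+a)+(z*z))))
Apply DISTRIBUTE at R (target: ((8+0)*((x+a)+(z*z)))): (5*((8+0)*((x+a)+(z*z)))) -> (5*(((8+0)*(x+a))+((8+0)*(z*z))))
Apply SIMPLIFY at RLL (target: (8+0)): (5*(((8+0)*(x+a))+((8+0)*(z*z)))) -> (5*((8*(x+a))+((8+0)*(z*z))))
Apply SIMPLIFY at RRL (target: (8+0)): (5*((8*(x+a))+((8+0)*(z*z)))) -> (5*((8*(x+a))+(8*(z*z))))

Answer: (5*((8*(x+a))+(8*(z*z))))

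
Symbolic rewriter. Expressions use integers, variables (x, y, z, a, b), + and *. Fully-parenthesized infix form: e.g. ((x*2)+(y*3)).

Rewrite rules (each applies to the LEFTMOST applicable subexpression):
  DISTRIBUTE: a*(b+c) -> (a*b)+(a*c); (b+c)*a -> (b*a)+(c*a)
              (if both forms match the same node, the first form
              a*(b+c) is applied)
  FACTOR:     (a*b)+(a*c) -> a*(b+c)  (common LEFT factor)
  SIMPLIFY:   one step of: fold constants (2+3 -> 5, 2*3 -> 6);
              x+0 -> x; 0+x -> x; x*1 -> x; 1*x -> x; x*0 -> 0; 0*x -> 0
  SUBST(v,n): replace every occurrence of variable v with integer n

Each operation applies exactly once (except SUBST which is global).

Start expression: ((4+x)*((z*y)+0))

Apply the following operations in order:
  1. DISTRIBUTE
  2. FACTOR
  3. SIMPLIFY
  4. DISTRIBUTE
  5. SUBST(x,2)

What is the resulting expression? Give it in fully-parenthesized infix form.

Answer: ((4*(z*y))+(2*(z*y)))

Derivation:
Start: ((4+x)*((z*y)+0))
Apply DISTRIBUTE at root (target: ((4+x)*((z*y)+0))): ((4+x)*((z*y)+0)) -> (((4+x)*(z*y))+((4+x)*0))
Apply FACTOR at root (target: (((4+x)*(z*y))+((4+x)*0))): (((4+x)*(z*y))+((4+x)*0)) -> ((4+x)*((z*y)+0))
Apply SIMPLIFY at R (target: ((z*y)+0)): ((4+x)*((z*y)+0)) -> ((4+x)*(z*y))
Apply DISTRIBUTE at root (target: ((4+x)*(z*y))): ((4+x)*(z*y)) -> ((4*(z*y))+(x*(z*y)))
Apply SUBST(x,2): ((4*(z*y))+(x*(z*y))) -> ((4*(z*y))+(2*(z*y)))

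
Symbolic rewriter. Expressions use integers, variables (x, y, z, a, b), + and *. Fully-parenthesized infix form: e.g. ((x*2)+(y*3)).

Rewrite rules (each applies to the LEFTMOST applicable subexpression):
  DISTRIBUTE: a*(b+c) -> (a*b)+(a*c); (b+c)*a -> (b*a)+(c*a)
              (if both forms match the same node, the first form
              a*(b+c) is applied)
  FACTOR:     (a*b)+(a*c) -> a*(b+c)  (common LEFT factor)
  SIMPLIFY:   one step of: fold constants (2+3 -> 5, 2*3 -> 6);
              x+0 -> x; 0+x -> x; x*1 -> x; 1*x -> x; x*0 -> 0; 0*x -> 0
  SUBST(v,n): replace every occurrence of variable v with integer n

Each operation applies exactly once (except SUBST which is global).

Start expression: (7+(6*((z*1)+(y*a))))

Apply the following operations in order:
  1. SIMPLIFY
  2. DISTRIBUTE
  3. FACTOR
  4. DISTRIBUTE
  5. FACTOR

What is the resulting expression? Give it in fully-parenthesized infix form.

Answer: (7+(6*(z+(y*a))))

Derivation:
Start: (7+(6*((z*1)+(y*a))))
Apply SIMPLIFY at RRL (target: (z*1)): (7+(6*((z*1)+(y*a)))) -> (7+(6*(z+(y*a))))
Apply DISTRIBUTE at R (target: (6*(z+(y*a)))): (7+(6*(z+(y*a)))) -> (7+((6*z)+(6*(y*a))))
Apply FACTOR at R (target: ((6*z)+(6*(y*a)))): (7+((6*z)+(6*(y*a)))) -> (7+(6*(z+(y*a))))
Apply DISTRIBUTE at R (target: (6*(z+(y*a)))): (7+(6*(z+(y*a)))) -> (7+((6*z)+(6*(y*a))))
Apply FACTOR at R (target: ((6*z)+(6*(y*a)))): (7+((6*z)+(6*(y*a)))) -> (7+(6*(z+(y*a))))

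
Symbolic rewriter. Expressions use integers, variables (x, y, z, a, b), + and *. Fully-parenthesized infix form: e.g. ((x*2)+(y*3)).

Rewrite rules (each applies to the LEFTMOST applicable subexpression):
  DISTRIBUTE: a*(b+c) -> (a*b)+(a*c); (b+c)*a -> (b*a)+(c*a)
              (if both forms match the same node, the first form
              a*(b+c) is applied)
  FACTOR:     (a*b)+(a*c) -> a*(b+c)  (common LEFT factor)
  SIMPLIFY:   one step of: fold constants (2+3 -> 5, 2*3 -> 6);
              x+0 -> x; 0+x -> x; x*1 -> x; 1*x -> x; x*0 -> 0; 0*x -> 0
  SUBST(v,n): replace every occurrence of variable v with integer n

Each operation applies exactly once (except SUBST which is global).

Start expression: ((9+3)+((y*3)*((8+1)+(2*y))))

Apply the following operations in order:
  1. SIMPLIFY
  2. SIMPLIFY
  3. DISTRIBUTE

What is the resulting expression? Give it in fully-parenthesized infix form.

Start: ((9+3)+((y*3)*((8+1)+(2*y))))
Apply SIMPLIFY at L (target: (9+3)): ((9+3)+((y*3)*((8+1)+(2*y)))) -> (12+((y*3)*((8+1)+(2*y))))
Apply SIMPLIFY at RRL (target: (8+1)): (12+((y*3)*((8+1)+(2*y)))) -> (12+((y*3)*(9+(2*y))))
Apply DISTRIBUTE at R (target: ((y*3)*(9+(2*y)))): (12+((y*3)*(9+(2*y)))) -> (12+(((y*3)*9)+((y*3)*(2*y))))

Answer: (12+(((y*3)*9)+((y*3)*(2*y))))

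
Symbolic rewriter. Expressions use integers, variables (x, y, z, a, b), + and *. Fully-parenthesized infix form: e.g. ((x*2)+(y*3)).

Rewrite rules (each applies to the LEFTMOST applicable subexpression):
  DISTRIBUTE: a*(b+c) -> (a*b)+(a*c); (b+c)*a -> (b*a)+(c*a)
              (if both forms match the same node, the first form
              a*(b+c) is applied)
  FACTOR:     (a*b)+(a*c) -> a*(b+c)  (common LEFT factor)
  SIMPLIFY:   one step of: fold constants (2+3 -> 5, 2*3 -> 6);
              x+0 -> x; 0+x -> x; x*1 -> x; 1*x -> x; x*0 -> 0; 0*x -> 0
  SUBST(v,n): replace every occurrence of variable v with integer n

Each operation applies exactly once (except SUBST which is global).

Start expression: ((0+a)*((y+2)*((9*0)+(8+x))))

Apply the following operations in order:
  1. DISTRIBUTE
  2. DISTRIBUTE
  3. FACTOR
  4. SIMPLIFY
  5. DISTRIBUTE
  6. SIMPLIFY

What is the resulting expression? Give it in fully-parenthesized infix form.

Answer: (a*(((y+2)*(9*0))+((y+2)*(8+x))))

Derivation:
Start: ((0+a)*((y+2)*((9*0)+(8+x))))
Apply DISTRIBUTE at root (target: ((0+a)*((y+2)*((9*0)+(8+x))))): ((0+a)*((y+2)*((9*0)+(8+x)))) -> ((0*((y+2)*((9*0)+(8+x))))+(a*((y+2)*((9*0)+(8+x)))))
Apply DISTRIBUTE at LR (target: ((y+2)*((9*0)+(8+x)))): ((0*((y+2)*((9*0)+(8+x))))+(a*((y+2)*((9*0)+(8+x))))) -> ((0*(((y+2)*(9*0))+((y+2)*(8+x))))+(a*((y+2)*((9*0)+(8+x)))))
Apply FACTOR at LR (target: (((y+2)*(9*0))+((y+2)*(8+x)))): ((0*(((y+2)*(9*0))+((y+2)*(8+x))))+(a*((y+2)*((9*0)+(8+x))))) -> ((0*((y+2)*((9*0)+(8+x))))+(a*((y+2)*((9*0)+(8+x)))))
Apply SIMPLIFY at L (target: (0*((y+2)*((9*0)+(8+x))))): ((0*((y+2)*((9*0)+(8+x))))+(a*((y+2)*((9*0)+(8+x))))) -> (0+(a*((y+2)*((9*0)+(8+x)))))
Apply DISTRIBUTE at RR (target: ((y+2)*((9*0)+(8+x)))): (0+(a*((y+2)*((9*0)+(8+x))))) -> (0+(a*(((y+2)*(9*0))+((y+2)*(8+x)))))
Apply SIMPLIFY at root (target: (0+(a*(((y+2)*(9*0))+((y+2)*(8+x)))))): (0+(a*(((y+2)*(9*0))+((y+2)*(8+x))))) -> (a*(((y+2)*(9*0))+((y+2)*(8+x))))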